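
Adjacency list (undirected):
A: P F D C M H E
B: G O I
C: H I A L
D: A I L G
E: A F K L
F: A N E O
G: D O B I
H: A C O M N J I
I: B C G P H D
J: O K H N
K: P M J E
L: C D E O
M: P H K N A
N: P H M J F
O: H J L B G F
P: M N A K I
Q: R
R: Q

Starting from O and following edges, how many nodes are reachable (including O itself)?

16

BFS from O visits: O, H, J, L, B, G, F, A, C, M, N, I, K, D, E, P
Reachable nodes: 16 of 18 total.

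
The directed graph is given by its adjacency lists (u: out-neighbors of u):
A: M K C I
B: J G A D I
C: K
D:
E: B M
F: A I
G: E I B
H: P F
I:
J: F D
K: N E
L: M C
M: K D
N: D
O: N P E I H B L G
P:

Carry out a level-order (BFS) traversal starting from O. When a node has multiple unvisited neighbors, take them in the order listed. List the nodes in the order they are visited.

Visit O; enqueue N, P, E, I, H, B, L, G → queue [N, P, E, I, H, B, L, G]
Visit N; enqueue D → queue [P, E, I, H, B, L, G, D]
Visit P → queue [E, I, H, B, L, G, D]
Visit E; enqueue M → queue [I, H, B, L, G, D, M]
Visit I → queue [H, B, L, G, D, M]
Visit H; enqueue F → queue [B, L, G, D, M, F]
Visit B; enqueue J, A → queue [L, G, D, M, F, J, A]
Visit L; enqueue C → queue [G, D, M, F, J, A, C]
Visit G → queue [D, M, F, J, A, C]
Visit D → queue [M, F, J, A, C]
Visit M; enqueue K → queue [F, J, A, C, K]
Visit F → queue [J, A, C, K]
Visit J → queue [A, C, K]
Visit A → queue [C, K]
Visit C → queue [K]
Visit K → queue []

O → N → P → E → I → H → B → L → G → D → M → F → J → A → C → K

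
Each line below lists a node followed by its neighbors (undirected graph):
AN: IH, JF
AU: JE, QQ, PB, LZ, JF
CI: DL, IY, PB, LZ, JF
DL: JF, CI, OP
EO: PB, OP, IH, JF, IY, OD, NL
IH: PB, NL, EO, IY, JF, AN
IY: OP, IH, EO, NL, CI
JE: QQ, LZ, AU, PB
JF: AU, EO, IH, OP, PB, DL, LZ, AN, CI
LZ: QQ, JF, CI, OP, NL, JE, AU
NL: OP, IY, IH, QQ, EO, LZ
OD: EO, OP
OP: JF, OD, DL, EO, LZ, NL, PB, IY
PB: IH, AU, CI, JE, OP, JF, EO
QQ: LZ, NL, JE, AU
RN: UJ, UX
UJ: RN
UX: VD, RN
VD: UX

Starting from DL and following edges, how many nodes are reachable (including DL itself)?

15

BFS from DL visits: DL, OP, JF, CI, PB, OD, NL, LZ, IY, EO, IH, AU, AN, JE, QQ
Reachable nodes: 15 of 19 total.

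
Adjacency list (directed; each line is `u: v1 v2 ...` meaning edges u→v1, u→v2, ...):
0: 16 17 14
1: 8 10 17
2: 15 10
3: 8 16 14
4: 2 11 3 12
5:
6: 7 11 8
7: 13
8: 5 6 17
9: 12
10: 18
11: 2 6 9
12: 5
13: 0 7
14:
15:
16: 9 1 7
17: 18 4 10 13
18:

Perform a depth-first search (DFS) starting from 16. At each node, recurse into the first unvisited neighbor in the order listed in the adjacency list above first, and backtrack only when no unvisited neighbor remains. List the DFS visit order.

16 -> 9 -> 12 -> 5 -> 1 -> 8 -> 6 -> 7 -> 13 -> 0 -> 17 -> 18 -> 4 -> 2 -> 15 -> 10 -> 11 -> 3 -> 14

Visit 16
16 → 9
9 → 12
12 → 5
16 → 1
1 → 8
8 → 6
6 → 7
7 → 13
13 → 0
0 → 17
17 → 18
17 → 4
4 → 2
2 → 15
2 → 10
4 → 11
4 → 3
3 → 14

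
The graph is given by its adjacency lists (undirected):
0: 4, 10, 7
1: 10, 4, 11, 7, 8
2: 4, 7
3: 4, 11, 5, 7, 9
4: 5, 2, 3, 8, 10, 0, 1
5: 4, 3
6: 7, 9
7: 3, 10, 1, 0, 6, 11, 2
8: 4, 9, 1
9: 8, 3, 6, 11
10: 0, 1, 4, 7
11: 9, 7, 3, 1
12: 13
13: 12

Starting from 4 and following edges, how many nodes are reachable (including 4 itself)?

12

BFS from 4 visits: 4, 5, 2, 3, 8, 10, 0, 1, 7, 11, 9, 6
Reachable nodes: 12 of 14 total.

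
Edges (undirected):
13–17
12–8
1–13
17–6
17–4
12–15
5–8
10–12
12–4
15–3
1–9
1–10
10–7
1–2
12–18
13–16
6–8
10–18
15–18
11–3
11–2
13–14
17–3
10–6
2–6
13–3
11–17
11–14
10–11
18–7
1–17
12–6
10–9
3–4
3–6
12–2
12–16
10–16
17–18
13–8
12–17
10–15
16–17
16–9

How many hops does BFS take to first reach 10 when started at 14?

2

Level 0: 14
Level 1: 11, 13
Level 2: 1, 2, 3, 8, 10, 16, 17
Level 3: 4, 5, 6, 7, 9, 12, 15, 18
10 first appears at level 2.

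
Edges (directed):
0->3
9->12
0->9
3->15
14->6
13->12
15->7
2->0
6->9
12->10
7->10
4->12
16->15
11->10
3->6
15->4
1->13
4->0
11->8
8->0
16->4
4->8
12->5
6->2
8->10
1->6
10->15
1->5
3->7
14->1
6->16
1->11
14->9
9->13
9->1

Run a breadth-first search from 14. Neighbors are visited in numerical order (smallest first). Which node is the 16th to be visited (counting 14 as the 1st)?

Visit 14; enqueue 1, 6, 9 → queue [1, 6, 9]
Visit 1; enqueue 5, 11, 13 → queue [6, 9, 5, 11, 13]
Visit 6; enqueue 2, 16 → queue [9, 5, 11, 13, 2, 16]
Visit 9; enqueue 12 → queue [5, 11, 13, 2, 16, 12]
Visit 5 → queue [11, 13, 2, 16, 12]
Visit 11; enqueue 8, 10 → queue [13, 2, 16, 12, 8, 10]
Visit 13 → queue [2, 16, 12, 8, 10]
Visit 2; enqueue 0 → queue [16, 12, 8, 10, 0]
Visit 16; enqueue 4, 15 → queue [12, 8, 10, 0, 4, 15]
Visit 12 → queue [8, 10, 0, 4, 15]
Visit 8 → queue [10, 0, 4, 15]
Visit 10 → queue [0, 4, 15]
Visit 0; enqueue 3 → queue [4, 15, 3]
Visit 4 → queue [15, 3]
Visit 15; enqueue 7 → queue [3, 7]
Visit 3 → queue [7]
Visit 7 → queue []

Visit order: 14, 1, 6, 9, 5, 11, 13, 2, 16, 12, 8, 10, 0, 4, 15, 3, 7

3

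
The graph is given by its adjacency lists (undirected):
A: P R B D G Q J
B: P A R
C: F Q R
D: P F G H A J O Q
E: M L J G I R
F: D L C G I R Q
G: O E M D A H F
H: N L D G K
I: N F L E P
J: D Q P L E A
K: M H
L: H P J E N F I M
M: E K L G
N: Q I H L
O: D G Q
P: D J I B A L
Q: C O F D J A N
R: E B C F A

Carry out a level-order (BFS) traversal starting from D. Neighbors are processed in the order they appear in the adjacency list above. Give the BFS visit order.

Visit D; enqueue P, F, G, H, A, J, O, Q → queue [P, F, G, H, A, J, O, Q]
Visit P; enqueue I, B, L → queue [F, G, H, A, J, O, Q, I, B, L]
Visit F; enqueue C, R → queue [G, H, A, J, O, Q, I, B, L, C, R]
Visit G; enqueue E, M → queue [H, A, J, O, Q, I, B, L, C, R, E, M]
Visit H; enqueue N, K → queue [A, J, O, Q, I, B, L, C, R, E, M, N, K]
Visit A → queue [J, O, Q, I, B, L, C, R, E, M, N, K]
Visit J → queue [O, Q, I, B, L, C, R, E, M, N, K]
Visit O → queue [Q, I, B, L, C, R, E, M, N, K]
Visit Q → queue [I, B, L, C, R, E, M, N, K]
Visit I → queue [B, L, C, R, E, M, N, K]
Visit B → queue [L, C, R, E, M, N, K]
Visit L → queue [C, R, E, M, N, K]
Visit C → queue [R, E, M, N, K]
Visit R → queue [E, M, N, K]
Visit E → queue [M, N, K]
Visit M → queue [N, K]
Visit N → queue [K]
Visit K → queue []

D, P, F, G, H, A, J, O, Q, I, B, L, C, R, E, M, N, K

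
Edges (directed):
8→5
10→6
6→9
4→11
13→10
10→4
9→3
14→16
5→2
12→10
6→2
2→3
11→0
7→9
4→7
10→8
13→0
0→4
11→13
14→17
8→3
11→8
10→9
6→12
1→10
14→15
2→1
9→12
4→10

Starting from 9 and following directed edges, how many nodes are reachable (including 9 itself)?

14

BFS from 9 visits: 9, 12, 3, 10, 8, 6, 4, 5, 2, 11, 7, 1, 13, 0
Reachable nodes: 14 of 18 total.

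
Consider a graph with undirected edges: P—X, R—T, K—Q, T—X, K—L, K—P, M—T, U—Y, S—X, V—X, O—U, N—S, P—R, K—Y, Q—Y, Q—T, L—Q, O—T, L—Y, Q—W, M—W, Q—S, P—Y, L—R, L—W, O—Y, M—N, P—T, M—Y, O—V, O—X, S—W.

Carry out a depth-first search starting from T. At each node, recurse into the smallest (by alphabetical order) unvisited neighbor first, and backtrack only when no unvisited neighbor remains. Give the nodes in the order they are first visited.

Visit T
T → M
M → N
N → S
S → Q
Q → K
K → L
L → R
R → P
P → X
X → O
O → U
U → Y
O → V
L → W

T M N S Q K L R P X O U Y V W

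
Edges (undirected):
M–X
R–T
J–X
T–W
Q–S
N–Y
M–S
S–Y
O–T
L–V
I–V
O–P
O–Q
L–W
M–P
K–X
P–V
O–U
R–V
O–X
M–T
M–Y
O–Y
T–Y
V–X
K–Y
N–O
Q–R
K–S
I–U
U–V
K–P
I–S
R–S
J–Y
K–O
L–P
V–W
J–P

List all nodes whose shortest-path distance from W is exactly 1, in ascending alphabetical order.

L, T, V

Level 0: W
Level 1: L, T, V
Level 2: I, M, O, P, R, U, X, Y
Level 3: J, K, N, Q, S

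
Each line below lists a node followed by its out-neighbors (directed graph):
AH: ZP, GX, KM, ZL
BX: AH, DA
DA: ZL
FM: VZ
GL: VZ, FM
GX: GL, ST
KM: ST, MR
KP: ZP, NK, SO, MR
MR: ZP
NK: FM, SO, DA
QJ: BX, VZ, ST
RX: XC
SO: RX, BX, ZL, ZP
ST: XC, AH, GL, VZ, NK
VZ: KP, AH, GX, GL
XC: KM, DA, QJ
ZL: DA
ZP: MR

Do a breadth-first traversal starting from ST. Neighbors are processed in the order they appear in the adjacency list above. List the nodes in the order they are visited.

ST, XC, AH, GL, VZ, NK, KM, DA, QJ, ZP, GX, ZL, FM, KP, SO, MR, BX, RX

Visit ST; enqueue XC, AH, GL, VZ, NK → queue [XC, AH, GL, VZ, NK]
Visit XC; enqueue KM, DA, QJ → queue [AH, GL, VZ, NK, KM, DA, QJ]
Visit AH; enqueue ZP, GX, ZL → queue [GL, VZ, NK, KM, DA, QJ, ZP, GX, ZL]
Visit GL; enqueue FM → queue [VZ, NK, KM, DA, QJ, ZP, GX, ZL, FM]
Visit VZ; enqueue KP → queue [NK, KM, DA, QJ, ZP, GX, ZL, FM, KP]
Visit NK; enqueue SO → queue [KM, DA, QJ, ZP, GX, ZL, FM, KP, SO]
Visit KM; enqueue MR → queue [DA, QJ, ZP, GX, ZL, FM, KP, SO, MR]
Visit DA → queue [QJ, ZP, GX, ZL, FM, KP, SO, MR]
Visit QJ; enqueue BX → queue [ZP, GX, ZL, FM, KP, SO, MR, BX]
Visit ZP → queue [GX, ZL, FM, KP, SO, MR, BX]
Visit GX → queue [ZL, FM, KP, SO, MR, BX]
Visit ZL → queue [FM, KP, SO, MR, BX]
Visit FM → queue [KP, SO, MR, BX]
Visit KP → queue [SO, MR, BX]
Visit SO; enqueue RX → queue [MR, BX, RX]
Visit MR → queue [BX, RX]
Visit BX → queue [RX]
Visit RX → queue []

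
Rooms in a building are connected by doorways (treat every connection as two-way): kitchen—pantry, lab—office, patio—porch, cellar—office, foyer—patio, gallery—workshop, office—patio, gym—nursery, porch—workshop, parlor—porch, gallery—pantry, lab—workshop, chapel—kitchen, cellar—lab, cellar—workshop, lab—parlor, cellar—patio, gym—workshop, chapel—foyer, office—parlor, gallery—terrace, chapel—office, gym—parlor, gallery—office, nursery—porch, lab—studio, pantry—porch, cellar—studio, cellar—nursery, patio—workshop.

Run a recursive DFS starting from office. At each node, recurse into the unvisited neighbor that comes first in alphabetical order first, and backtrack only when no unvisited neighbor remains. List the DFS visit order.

office → cellar → lab → parlor → gym → nursery → porch → pantry → gallery → terrace → workshop → patio → foyer → chapel → kitchen → studio

Visit office
office → cellar
cellar → lab
lab → parlor
parlor → gym
gym → nursery
nursery → porch
porch → pantry
pantry → gallery
gallery → terrace
gallery → workshop
workshop → patio
patio → foyer
foyer → chapel
chapel → kitchen
lab → studio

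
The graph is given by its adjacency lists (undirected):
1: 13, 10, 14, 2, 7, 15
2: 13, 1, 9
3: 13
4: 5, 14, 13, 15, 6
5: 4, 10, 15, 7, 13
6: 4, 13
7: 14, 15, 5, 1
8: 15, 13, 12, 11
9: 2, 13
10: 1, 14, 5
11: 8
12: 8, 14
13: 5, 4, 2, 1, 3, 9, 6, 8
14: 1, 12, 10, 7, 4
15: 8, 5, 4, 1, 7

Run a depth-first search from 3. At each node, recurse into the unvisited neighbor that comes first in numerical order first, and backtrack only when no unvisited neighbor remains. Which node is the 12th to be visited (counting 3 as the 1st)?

12

Visit 3
3 → 13
13 → 1
1 → 2
2 → 9
1 → 7
7 → 5
5 → 4
4 → 6
4 → 14
14 → 10
14 → 12
12 → 8
8 → 11
8 → 15

Visit order: 3, 13, 1, 2, 9, 7, 5, 4, 6, 14, 10, 12, 8, 11, 15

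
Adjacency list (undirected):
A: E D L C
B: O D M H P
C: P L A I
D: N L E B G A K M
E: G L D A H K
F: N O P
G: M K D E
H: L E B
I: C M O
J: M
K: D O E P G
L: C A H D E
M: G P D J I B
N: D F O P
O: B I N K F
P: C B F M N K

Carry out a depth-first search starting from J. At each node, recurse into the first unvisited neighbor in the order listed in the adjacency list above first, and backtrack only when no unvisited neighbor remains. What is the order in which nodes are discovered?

J → M → G → K → D → N → F → O → B → H → L → C → P → A → E → I

Visit J
J → M
M → G
G → K
K → D
D → N
N → F
F → O
O → B
B → H
H → L
L → C
C → P
C → A
A → E
C → I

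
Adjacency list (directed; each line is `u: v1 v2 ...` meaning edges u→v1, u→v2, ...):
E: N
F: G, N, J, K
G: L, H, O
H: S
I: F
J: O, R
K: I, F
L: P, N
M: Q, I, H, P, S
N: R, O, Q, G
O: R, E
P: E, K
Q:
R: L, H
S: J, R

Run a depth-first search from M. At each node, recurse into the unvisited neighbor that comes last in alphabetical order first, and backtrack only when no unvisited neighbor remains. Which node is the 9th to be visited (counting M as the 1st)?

N

Visit M
M → S
S → R
R → L
L → P
P → K
K → I
I → F
F → N
N → Q
N → O
O → E
N → G
G → H
F → J

Visit order: M, S, R, L, P, K, I, F, N, Q, O, E, G, H, J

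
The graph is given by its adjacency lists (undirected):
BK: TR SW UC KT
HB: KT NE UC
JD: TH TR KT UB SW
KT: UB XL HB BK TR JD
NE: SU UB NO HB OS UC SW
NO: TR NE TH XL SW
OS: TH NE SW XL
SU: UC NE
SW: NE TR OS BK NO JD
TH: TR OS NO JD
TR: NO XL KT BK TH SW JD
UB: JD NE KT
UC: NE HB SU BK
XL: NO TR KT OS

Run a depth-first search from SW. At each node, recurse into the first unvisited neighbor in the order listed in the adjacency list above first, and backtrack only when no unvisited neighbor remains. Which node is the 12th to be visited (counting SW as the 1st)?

XL

Visit SW
SW → NE
NE → SU
SU → UC
UC → HB
HB → KT
KT → UB
UB → JD
JD → TH
TH → TR
TR → NO
NO → XL
XL → OS
TR → BK

Visit order: SW, NE, SU, UC, HB, KT, UB, JD, TH, TR, NO, XL, OS, BK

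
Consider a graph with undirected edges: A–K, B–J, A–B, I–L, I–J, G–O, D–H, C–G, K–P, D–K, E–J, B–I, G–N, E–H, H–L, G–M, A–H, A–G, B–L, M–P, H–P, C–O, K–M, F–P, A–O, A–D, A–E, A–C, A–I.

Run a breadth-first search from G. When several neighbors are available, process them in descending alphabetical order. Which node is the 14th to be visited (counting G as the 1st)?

F

Visit G; enqueue O, N, M, C, A → queue [O, N, M, C, A]
Visit O → queue [N, M, C, A]
Visit N → queue [M, C, A]
Visit M; enqueue P, K → queue [C, A, P, K]
Visit C → queue [A, P, K]
Visit A; enqueue I, H, E, D, B → queue [P, K, I, H, E, D, B]
Visit P; enqueue F → queue [K, I, H, E, D, B, F]
Visit K → queue [I, H, E, D, B, F]
Visit I; enqueue L, J → queue [H, E, D, B, F, L, J]
Visit H → queue [E, D, B, F, L, J]
Visit E → queue [D, B, F, L, J]
Visit D → queue [B, F, L, J]
Visit B → queue [F, L, J]
Visit F → queue [L, J]
Visit L → queue [J]
Visit J → queue []

Visit order: G, O, N, M, C, A, P, K, I, H, E, D, B, F, L, J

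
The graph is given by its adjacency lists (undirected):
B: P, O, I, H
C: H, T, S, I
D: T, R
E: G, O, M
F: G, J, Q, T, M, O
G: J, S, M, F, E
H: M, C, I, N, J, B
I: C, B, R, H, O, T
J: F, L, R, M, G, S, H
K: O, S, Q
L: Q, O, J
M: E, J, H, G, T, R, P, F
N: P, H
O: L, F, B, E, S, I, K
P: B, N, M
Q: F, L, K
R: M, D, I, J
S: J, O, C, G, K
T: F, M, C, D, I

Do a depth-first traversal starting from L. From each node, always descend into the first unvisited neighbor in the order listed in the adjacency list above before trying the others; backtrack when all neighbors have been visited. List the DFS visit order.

L Q F G J R M E O B P N H C T D I S K

Visit L
L → Q
Q → F
F → G
G → J
J → R
R → M
M → E
E → O
O → B
B → P
P → N
N → H
H → C
C → T
T → D
T → I
C → S
S → K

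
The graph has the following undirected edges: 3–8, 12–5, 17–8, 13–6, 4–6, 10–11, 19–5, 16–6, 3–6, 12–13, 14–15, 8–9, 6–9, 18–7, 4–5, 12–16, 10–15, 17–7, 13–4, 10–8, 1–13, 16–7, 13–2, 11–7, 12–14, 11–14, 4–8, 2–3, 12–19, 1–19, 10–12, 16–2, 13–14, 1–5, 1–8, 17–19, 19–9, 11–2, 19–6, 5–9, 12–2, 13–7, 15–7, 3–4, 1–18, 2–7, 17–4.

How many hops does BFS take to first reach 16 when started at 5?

Level 0: 5
Level 1: 1, 4, 9, 12, 19
Level 2: 2, 3, 6, 8, 10, 13, 14, 16, 17, 18
Level 3: 7, 11, 15
16 first appears at level 2.

2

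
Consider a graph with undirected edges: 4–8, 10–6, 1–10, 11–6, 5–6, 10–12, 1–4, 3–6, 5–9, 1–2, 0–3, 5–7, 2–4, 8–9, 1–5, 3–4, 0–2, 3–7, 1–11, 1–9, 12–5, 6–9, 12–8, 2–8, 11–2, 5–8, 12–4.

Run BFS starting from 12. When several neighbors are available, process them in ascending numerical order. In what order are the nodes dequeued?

12 -> 4 -> 5 -> 8 -> 10 -> 1 -> 2 -> 3 -> 6 -> 7 -> 9 -> 11 -> 0

Visit 12; enqueue 4, 5, 8, 10 → queue [4, 5, 8, 10]
Visit 4; enqueue 1, 2, 3 → queue [5, 8, 10, 1, 2, 3]
Visit 5; enqueue 6, 7, 9 → queue [8, 10, 1, 2, 3, 6, 7, 9]
Visit 8 → queue [10, 1, 2, 3, 6, 7, 9]
Visit 10 → queue [1, 2, 3, 6, 7, 9]
Visit 1; enqueue 11 → queue [2, 3, 6, 7, 9, 11]
Visit 2; enqueue 0 → queue [3, 6, 7, 9, 11, 0]
Visit 3 → queue [6, 7, 9, 11, 0]
Visit 6 → queue [7, 9, 11, 0]
Visit 7 → queue [9, 11, 0]
Visit 9 → queue [11, 0]
Visit 11 → queue [0]
Visit 0 → queue []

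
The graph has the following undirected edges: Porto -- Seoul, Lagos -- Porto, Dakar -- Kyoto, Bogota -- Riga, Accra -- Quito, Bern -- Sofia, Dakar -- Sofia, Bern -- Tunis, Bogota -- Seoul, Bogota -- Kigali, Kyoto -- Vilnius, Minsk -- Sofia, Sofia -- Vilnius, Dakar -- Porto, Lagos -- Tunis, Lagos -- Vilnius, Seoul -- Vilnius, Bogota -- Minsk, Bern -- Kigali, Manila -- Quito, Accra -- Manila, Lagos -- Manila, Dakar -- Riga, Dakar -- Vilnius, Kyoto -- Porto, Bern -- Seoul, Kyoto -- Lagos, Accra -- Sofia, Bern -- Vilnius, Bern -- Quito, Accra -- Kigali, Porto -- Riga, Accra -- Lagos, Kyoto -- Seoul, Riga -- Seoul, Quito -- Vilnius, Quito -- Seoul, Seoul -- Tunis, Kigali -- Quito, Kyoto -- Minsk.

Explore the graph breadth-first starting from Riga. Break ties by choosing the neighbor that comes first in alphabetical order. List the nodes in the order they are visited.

Visit Riga; enqueue Bogota, Dakar, Porto, Seoul → queue [Bogota, Dakar, Porto, Seoul]
Visit Bogota; enqueue Kigali, Minsk → queue [Dakar, Porto, Seoul, Kigali, Minsk]
Visit Dakar; enqueue Kyoto, Sofia, Vilnius → queue [Porto, Seoul, Kigali, Minsk, Kyoto, Sofia, Vilnius]
Visit Porto; enqueue Lagos → queue [Seoul, Kigali, Minsk, Kyoto, Sofia, Vilnius, Lagos]
Visit Seoul; enqueue Bern, Quito, Tunis → queue [Kigali, Minsk, Kyoto, Sofia, Vilnius, Lagos, Bern, Quito, Tunis]
Visit Kigali; enqueue Accra → queue [Minsk, Kyoto, Sofia, Vilnius, Lagos, Bern, Quito, Tunis, Accra]
Visit Minsk → queue [Kyoto, Sofia, Vilnius, Lagos, Bern, Quito, Tunis, Accra]
Visit Kyoto → queue [Sofia, Vilnius, Lagos, Bern, Quito, Tunis, Accra]
Visit Sofia → queue [Vilnius, Lagos, Bern, Quito, Tunis, Accra]
Visit Vilnius → queue [Lagos, Bern, Quito, Tunis, Accra]
Visit Lagos; enqueue Manila → queue [Bern, Quito, Tunis, Accra, Manila]
Visit Bern → queue [Quito, Tunis, Accra, Manila]
Visit Quito → queue [Tunis, Accra, Manila]
Visit Tunis → queue [Accra, Manila]
Visit Accra → queue [Manila]
Visit Manila → queue []

Riga Bogota Dakar Porto Seoul Kigali Minsk Kyoto Sofia Vilnius Lagos Bern Quito Tunis Accra Manila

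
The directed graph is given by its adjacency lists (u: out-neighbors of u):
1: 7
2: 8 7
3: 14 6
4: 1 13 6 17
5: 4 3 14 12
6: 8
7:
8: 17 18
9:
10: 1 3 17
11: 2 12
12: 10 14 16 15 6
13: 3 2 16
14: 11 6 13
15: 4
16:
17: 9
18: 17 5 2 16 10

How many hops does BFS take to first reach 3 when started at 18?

2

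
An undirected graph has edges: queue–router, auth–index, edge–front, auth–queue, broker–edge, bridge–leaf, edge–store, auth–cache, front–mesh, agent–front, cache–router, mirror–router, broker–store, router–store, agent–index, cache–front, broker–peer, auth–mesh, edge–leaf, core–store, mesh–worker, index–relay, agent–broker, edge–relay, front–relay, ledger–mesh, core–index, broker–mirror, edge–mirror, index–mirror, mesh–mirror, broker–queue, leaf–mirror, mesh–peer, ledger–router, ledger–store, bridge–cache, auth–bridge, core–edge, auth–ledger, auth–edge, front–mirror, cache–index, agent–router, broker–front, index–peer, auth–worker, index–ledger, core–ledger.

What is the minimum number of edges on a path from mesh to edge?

2

Level 0: mesh
Level 1: auth, front, ledger, mirror, peer, worker
Level 2: agent, bridge, broker, cache, core, edge, index, leaf, queue, relay, router, store
edge first appears at level 2.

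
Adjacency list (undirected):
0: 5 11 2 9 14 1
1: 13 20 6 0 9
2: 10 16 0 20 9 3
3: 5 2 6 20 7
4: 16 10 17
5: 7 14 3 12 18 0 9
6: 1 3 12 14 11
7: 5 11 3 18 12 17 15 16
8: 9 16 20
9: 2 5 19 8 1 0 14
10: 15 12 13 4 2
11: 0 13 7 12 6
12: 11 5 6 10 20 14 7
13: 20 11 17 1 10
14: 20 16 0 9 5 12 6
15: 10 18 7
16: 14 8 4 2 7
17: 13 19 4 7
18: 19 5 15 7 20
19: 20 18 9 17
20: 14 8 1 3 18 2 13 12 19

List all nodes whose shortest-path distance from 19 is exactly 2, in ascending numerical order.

Level 0: 19
Level 1: 9, 17, 18, 20
Level 2: 0, 1, 2, 3, 4, 5, 7, 8, 12, 13, 14, 15
Level 3: 6, 10, 11, 16

0, 1, 2, 3, 4, 5, 7, 8, 12, 13, 14, 15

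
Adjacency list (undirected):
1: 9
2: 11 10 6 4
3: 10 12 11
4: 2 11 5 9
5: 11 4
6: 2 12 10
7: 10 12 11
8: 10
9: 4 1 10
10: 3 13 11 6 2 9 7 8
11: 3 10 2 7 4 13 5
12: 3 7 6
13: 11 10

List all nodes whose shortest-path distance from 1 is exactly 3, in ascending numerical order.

2, 3, 5, 6, 7, 8, 11, 13

Level 0: 1
Level 1: 9
Level 2: 4, 10
Level 3: 2, 3, 5, 6, 7, 8, 11, 13
Level 4: 12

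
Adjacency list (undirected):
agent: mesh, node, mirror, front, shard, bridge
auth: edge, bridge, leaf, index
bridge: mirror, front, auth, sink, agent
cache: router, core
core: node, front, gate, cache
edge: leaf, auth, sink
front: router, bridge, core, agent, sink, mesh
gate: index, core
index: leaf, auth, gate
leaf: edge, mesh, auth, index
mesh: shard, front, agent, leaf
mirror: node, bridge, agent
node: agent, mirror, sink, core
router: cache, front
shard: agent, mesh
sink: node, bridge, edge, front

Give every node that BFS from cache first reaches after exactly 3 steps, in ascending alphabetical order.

Level 0: cache
Level 1: core, router
Level 2: front, gate, node
Level 3: agent, bridge, index, mesh, mirror, sink
Level 4: auth, edge, leaf, shard

agent, bridge, index, mesh, mirror, sink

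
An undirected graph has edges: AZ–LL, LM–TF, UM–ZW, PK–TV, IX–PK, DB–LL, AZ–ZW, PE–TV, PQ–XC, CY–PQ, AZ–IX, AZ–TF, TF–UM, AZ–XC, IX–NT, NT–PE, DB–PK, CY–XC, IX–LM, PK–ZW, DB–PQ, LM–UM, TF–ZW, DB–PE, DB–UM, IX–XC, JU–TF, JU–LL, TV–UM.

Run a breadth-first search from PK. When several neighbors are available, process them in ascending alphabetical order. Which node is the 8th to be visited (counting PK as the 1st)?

Visit PK; enqueue DB, IX, TV, ZW → queue [DB, IX, TV, ZW]
Visit DB; enqueue LL, PE, PQ, UM → queue [IX, TV, ZW, LL, PE, PQ, UM]
Visit IX; enqueue AZ, LM, NT, XC → queue [TV, ZW, LL, PE, PQ, UM, AZ, LM, NT, XC]
Visit TV → queue [ZW, LL, PE, PQ, UM, AZ, LM, NT, XC]
Visit ZW; enqueue TF → queue [LL, PE, PQ, UM, AZ, LM, NT, XC, TF]
Visit LL; enqueue JU → queue [PE, PQ, UM, AZ, LM, NT, XC, TF, JU]
Visit PE → queue [PQ, UM, AZ, LM, NT, XC, TF, JU]
Visit PQ; enqueue CY → queue [UM, AZ, LM, NT, XC, TF, JU, CY]
Visit UM → queue [AZ, LM, NT, XC, TF, JU, CY]
Visit AZ → queue [LM, NT, XC, TF, JU, CY]
Visit LM → queue [NT, XC, TF, JU, CY]
Visit NT → queue [XC, TF, JU, CY]
Visit XC → queue [TF, JU, CY]
Visit TF → queue [JU, CY]
Visit JU → queue [CY]
Visit CY → queue []

Visit order: PK, DB, IX, TV, ZW, LL, PE, PQ, UM, AZ, LM, NT, XC, TF, JU, CY

PQ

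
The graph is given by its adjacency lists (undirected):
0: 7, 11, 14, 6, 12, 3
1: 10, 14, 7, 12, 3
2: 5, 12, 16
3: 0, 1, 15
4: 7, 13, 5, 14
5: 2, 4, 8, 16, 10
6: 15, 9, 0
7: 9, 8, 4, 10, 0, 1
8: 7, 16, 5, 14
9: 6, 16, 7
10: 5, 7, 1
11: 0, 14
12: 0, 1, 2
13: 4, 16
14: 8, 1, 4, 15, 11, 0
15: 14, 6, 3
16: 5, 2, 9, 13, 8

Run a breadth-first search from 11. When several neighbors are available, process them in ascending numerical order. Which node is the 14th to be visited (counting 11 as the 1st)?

2

Visit 11; enqueue 0, 14 → queue [0, 14]
Visit 0; enqueue 3, 6, 7, 12 → queue [14, 3, 6, 7, 12]
Visit 14; enqueue 1, 4, 8, 15 → queue [3, 6, 7, 12, 1, 4, 8, 15]
Visit 3 → queue [6, 7, 12, 1, 4, 8, 15]
Visit 6; enqueue 9 → queue [7, 12, 1, 4, 8, 15, 9]
Visit 7; enqueue 10 → queue [12, 1, 4, 8, 15, 9, 10]
Visit 12; enqueue 2 → queue [1, 4, 8, 15, 9, 10, 2]
Visit 1 → queue [4, 8, 15, 9, 10, 2]
Visit 4; enqueue 5, 13 → queue [8, 15, 9, 10, 2, 5, 13]
Visit 8; enqueue 16 → queue [15, 9, 10, 2, 5, 13, 16]
Visit 15 → queue [9, 10, 2, 5, 13, 16]
Visit 9 → queue [10, 2, 5, 13, 16]
Visit 10 → queue [2, 5, 13, 16]
Visit 2 → queue [5, 13, 16]
Visit 5 → queue [13, 16]
Visit 13 → queue [16]
Visit 16 → queue []

Visit order: 11, 0, 14, 3, 6, 7, 12, 1, 4, 8, 15, 9, 10, 2, 5, 13, 16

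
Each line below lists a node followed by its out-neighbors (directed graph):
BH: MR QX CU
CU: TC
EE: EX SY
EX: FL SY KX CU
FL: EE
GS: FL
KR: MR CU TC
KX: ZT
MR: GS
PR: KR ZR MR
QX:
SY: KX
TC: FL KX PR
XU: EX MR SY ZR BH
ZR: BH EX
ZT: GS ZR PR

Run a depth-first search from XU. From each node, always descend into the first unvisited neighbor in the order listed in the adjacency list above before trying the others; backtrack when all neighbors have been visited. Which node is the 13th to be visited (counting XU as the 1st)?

Visit XU
XU → EX
EX → FL
FL → EE
EE → SY
SY → KX
KX → ZT
ZT → GS
ZT → ZR
ZR → BH
BH → MR
BH → QX
BH → CU
CU → TC
TC → PR
PR → KR

Visit order: XU, EX, FL, EE, SY, KX, ZT, GS, ZR, BH, MR, QX, CU, TC, PR, KR

CU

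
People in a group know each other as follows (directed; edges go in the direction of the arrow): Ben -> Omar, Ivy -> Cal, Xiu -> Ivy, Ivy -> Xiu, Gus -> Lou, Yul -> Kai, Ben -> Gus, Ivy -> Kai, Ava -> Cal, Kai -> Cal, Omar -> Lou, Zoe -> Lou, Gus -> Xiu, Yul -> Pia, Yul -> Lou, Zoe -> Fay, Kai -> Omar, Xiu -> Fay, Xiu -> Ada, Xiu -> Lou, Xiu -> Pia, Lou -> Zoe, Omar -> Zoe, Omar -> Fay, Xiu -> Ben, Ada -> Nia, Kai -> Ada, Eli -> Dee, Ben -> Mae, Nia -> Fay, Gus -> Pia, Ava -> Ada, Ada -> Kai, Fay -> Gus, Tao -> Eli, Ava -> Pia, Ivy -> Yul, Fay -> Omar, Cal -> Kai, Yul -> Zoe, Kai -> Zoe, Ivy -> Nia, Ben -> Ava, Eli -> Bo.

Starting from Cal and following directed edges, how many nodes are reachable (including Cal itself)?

16

BFS from Cal visits: Cal, Kai, Ada, Omar, Zoe, Nia, Fay, Lou, Gus, Pia, Xiu, Ben, Ivy, Ava, Mae, Yul
Reachable nodes: 16 of 20 total.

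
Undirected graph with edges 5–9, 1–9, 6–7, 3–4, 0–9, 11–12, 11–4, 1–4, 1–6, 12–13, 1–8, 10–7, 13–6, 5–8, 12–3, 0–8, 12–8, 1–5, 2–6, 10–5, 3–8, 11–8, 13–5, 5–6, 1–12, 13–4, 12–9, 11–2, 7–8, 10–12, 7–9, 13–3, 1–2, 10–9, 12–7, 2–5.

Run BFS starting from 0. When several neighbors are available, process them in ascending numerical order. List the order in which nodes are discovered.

Visit 0; enqueue 8, 9 → queue [8, 9]
Visit 8; enqueue 1, 3, 5, 7, 11, 12 → queue [9, 1, 3, 5, 7, 11, 12]
Visit 9; enqueue 10 → queue [1, 3, 5, 7, 11, 12, 10]
Visit 1; enqueue 2, 4, 6 → queue [3, 5, 7, 11, 12, 10, 2, 4, 6]
Visit 3; enqueue 13 → queue [5, 7, 11, 12, 10, 2, 4, 6, 13]
Visit 5 → queue [7, 11, 12, 10, 2, 4, 6, 13]
Visit 7 → queue [11, 12, 10, 2, 4, 6, 13]
Visit 11 → queue [12, 10, 2, 4, 6, 13]
Visit 12 → queue [10, 2, 4, 6, 13]
Visit 10 → queue [2, 4, 6, 13]
Visit 2 → queue [4, 6, 13]
Visit 4 → queue [6, 13]
Visit 6 → queue [13]
Visit 13 → queue []

0, 8, 9, 1, 3, 5, 7, 11, 12, 10, 2, 4, 6, 13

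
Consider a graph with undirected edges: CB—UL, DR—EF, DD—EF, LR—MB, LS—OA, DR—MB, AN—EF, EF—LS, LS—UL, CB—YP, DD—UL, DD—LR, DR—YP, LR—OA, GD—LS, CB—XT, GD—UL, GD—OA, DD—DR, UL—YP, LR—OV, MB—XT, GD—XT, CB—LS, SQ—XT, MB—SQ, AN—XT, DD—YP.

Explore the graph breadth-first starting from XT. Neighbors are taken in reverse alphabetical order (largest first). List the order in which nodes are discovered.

Visit XT; enqueue SQ, MB, GD, CB, AN → queue [SQ, MB, GD, CB, AN]
Visit SQ → queue [MB, GD, CB, AN]
Visit MB; enqueue LR, DR → queue [GD, CB, AN, LR, DR]
Visit GD; enqueue UL, OA, LS → queue [CB, AN, LR, DR, UL, OA, LS]
Visit CB; enqueue YP → queue [AN, LR, DR, UL, OA, LS, YP]
Visit AN; enqueue EF → queue [LR, DR, UL, OA, LS, YP, EF]
Visit LR; enqueue OV, DD → queue [DR, UL, OA, LS, YP, EF, OV, DD]
Visit DR → queue [UL, OA, LS, YP, EF, OV, DD]
Visit UL → queue [OA, LS, YP, EF, OV, DD]
Visit OA → queue [LS, YP, EF, OV, DD]
Visit LS → queue [YP, EF, OV, DD]
Visit YP → queue [EF, OV, DD]
Visit EF → queue [OV, DD]
Visit OV → queue [DD]
Visit DD → queue []

XT -> SQ -> MB -> GD -> CB -> AN -> LR -> DR -> UL -> OA -> LS -> YP -> EF -> OV -> DD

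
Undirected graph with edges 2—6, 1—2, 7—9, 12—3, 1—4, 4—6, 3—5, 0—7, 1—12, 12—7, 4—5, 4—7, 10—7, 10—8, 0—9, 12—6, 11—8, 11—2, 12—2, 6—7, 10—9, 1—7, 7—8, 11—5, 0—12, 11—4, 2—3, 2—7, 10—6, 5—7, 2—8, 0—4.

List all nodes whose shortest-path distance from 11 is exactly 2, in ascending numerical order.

0, 1, 3, 6, 7, 10, 12

Level 0: 11
Level 1: 2, 4, 5, 8
Level 2: 0, 1, 3, 6, 7, 10, 12
Level 3: 9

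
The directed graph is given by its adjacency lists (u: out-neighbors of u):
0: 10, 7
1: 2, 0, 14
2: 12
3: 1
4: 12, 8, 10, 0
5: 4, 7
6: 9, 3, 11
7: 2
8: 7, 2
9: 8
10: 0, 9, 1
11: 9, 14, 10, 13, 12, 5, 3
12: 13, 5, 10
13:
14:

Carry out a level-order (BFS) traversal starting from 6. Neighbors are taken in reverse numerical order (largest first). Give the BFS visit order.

6 → 11 → 9 → 3 → 14 → 13 → 12 → 10 → 5 → 8 → 1 → 0 → 7 → 4 → 2

Visit 6; enqueue 11, 9, 3 → queue [11, 9, 3]
Visit 11; enqueue 14, 13, 12, 10, 5 → queue [9, 3, 14, 13, 12, 10, 5]
Visit 9; enqueue 8 → queue [3, 14, 13, 12, 10, 5, 8]
Visit 3; enqueue 1 → queue [14, 13, 12, 10, 5, 8, 1]
Visit 14 → queue [13, 12, 10, 5, 8, 1]
Visit 13 → queue [12, 10, 5, 8, 1]
Visit 12 → queue [10, 5, 8, 1]
Visit 10; enqueue 0 → queue [5, 8, 1, 0]
Visit 5; enqueue 7, 4 → queue [8, 1, 0, 7, 4]
Visit 8; enqueue 2 → queue [1, 0, 7, 4, 2]
Visit 1 → queue [0, 7, 4, 2]
Visit 0 → queue [7, 4, 2]
Visit 7 → queue [4, 2]
Visit 4 → queue [2]
Visit 2 → queue []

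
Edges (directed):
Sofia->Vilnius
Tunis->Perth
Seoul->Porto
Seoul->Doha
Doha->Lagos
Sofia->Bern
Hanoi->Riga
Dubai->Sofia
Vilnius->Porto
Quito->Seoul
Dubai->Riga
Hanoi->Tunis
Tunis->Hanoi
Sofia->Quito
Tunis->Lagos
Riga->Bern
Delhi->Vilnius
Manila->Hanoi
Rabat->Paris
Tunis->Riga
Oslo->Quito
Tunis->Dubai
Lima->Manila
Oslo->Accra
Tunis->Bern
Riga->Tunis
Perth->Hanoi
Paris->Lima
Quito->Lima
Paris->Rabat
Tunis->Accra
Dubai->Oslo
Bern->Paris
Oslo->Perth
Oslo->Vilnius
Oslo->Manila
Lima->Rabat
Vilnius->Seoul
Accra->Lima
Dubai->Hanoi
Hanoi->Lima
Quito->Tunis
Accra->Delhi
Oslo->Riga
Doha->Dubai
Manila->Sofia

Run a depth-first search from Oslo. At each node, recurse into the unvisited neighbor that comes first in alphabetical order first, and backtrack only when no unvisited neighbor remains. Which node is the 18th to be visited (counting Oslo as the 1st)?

Visit Oslo
Oslo → Accra
Accra → Delhi
Delhi → Vilnius
Vilnius → Porto
Vilnius → Seoul
Seoul → Doha
Doha → Dubai
Dubai → Hanoi
Hanoi → Lima
Lima → Manila
Manila → Sofia
Sofia → Bern
Bern → Paris
Paris → Rabat
Sofia → Quito
Quito → Tunis
Tunis → Lagos
Tunis → Perth
Tunis → Riga

Visit order: Oslo, Accra, Delhi, Vilnius, Porto, Seoul, Doha, Dubai, Hanoi, Lima, Manila, Sofia, Bern, Paris, Rabat, Quito, Tunis, Lagos, Perth, Riga

Lagos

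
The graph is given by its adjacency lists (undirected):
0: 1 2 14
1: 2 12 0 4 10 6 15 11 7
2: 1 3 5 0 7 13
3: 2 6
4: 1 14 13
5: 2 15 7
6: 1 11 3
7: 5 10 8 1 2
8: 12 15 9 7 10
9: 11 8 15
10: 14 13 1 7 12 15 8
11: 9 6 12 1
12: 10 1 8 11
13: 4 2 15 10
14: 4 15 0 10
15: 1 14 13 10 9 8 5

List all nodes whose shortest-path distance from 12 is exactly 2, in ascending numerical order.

Level 0: 12
Level 1: 1, 8, 10, 11
Level 2: 0, 2, 4, 6, 7, 9, 13, 14, 15
Level 3: 3, 5

0, 2, 4, 6, 7, 9, 13, 14, 15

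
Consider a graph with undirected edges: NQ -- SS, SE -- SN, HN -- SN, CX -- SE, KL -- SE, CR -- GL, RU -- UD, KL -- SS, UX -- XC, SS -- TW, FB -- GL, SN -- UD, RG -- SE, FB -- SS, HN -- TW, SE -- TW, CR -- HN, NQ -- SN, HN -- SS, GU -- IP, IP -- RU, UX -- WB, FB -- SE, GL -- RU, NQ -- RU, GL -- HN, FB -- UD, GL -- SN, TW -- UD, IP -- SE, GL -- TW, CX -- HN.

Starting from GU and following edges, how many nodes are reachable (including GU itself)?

16

BFS from GU visits: GU, IP, RU, SE, GL, NQ, UD, CX, FB, KL, RG, SN, TW, CR, HN, SS
Reachable nodes: 16 of 19 total.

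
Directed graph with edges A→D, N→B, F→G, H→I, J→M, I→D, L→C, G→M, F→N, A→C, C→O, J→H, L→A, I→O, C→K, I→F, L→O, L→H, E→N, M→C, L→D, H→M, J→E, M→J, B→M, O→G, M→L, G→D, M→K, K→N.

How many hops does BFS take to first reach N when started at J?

Level 0: J
Level 1: E, H, M
Level 2: C, I, K, L, N
Level 3: A, B, D, F, O
Level 4: G
N first appears at level 2.

2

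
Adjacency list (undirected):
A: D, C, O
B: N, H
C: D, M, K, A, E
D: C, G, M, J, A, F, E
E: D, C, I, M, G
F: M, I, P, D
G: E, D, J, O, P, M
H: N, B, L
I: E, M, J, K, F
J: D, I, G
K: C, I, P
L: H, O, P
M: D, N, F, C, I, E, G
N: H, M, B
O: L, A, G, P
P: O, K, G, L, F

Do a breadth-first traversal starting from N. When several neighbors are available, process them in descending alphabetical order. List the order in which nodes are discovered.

Visit N; enqueue M, H, B → queue [M, H, B]
Visit M; enqueue I, G, F, E, D, C → queue [H, B, I, G, F, E, D, C]
Visit H; enqueue L → queue [B, I, G, F, E, D, C, L]
Visit B → queue [I, G, F, E, D, C, L]
Visit I; enqueue K, J → queue [G, F, E, D, C, L, K, J]
Visit G; enqueue P, O → queue [F, E, D, C, L, K, J, P, O]
Visit F → queue [E, D, C, L, K, J, P, O]
Visit E → queue [D, C, L, K, J, P, O]
Visit D; enqueue A → queue [C, L, K, J, P, O, A]
Visit C → queue [L, K, J, P, O, A]
Visit L → queue [K, J, P, O, A]
Visit K → queue [J, P, O, A]
Visit J → queue [P, O, A]
Visit P → queue [O, A]
Visit O → queue [A]
Visit A → queue []

N M H B I G F E D C L K J P O A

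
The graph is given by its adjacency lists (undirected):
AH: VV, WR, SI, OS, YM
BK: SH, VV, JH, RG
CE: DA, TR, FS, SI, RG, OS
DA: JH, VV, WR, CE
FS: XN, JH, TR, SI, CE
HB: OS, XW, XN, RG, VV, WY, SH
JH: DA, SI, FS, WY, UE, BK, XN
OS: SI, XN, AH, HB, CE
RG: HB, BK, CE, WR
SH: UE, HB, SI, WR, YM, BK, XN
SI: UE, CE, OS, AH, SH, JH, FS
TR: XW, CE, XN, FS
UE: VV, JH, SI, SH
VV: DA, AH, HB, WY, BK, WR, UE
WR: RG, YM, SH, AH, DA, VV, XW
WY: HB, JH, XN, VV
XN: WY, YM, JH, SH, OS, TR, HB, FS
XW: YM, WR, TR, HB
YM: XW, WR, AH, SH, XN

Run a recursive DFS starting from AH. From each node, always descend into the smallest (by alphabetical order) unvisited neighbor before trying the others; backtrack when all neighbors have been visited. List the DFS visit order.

AH -> OS -> CE -> DA -> JH -> BK -> RG -> HB -> SH -> SI -> FS -> TR -> XN -> WY -> VV -> UE -> WR -> XW -> YM

Visit AH
AH → OS
OS → CE
CE → DA
DA → JH
JH → BK
BK → RG
RG → HB
HB → SH
SH → SI
SI → FS
FS → TR
TR → XN
XN → WY
WY → VV
VV → UE
VV → WR
WR → XW
XW → YM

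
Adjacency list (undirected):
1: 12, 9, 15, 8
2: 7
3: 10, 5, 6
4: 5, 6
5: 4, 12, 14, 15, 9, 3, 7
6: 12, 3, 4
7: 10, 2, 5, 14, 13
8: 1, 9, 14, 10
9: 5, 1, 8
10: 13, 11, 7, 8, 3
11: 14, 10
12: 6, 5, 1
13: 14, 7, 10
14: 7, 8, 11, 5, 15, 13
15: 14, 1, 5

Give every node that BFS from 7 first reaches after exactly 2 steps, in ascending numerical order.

Level 0: 7
Level 1: 2, 5, 10, 13, 14
Level 2: 3, 4, 8, 9, 11, 12, 15
Level 3: 1, 6

3, 4, 8, 9, 11, 12, 15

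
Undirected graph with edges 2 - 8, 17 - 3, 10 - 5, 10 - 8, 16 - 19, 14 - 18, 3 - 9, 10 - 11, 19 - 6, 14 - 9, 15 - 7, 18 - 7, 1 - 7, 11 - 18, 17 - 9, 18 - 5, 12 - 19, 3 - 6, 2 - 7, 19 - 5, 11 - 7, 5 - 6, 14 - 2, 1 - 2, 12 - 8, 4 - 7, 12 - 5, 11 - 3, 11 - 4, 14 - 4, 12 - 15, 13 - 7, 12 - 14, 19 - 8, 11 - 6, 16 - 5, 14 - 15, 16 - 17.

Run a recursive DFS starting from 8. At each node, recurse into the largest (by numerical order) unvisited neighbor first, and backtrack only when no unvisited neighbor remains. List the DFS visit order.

8 → 19 → 16 → 17 → 9 → 14 → 18 → 11 → 10 → 5 → 12 → 15 → 7 → 13 → 4 → 2 → 1 → 6 → 3

Visit 8
8 → 19
19 → 16
16 → 17
17 → 9
9 → 14
14 → 18
18 → 11
11 → 10
10 → 5
5 → 12
12 → 15
15 → 7
7 → 13
7 → 4
7 → 2
2 → 1
5 → 6
6 → 3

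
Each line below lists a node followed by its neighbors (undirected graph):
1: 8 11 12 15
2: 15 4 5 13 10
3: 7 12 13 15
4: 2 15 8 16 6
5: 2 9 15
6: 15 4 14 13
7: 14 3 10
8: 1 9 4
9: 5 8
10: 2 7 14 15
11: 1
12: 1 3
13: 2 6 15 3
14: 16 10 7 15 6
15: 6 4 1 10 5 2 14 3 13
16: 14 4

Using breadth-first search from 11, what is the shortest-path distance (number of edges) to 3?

Level 0: 11
Level 1: 1
Level 2: 8, 12, 15
Level 3: 2, 3, 4, 5, 6, 9, 10, 13, 14
Level 4: 7, 16
3 first appears at level 3.

3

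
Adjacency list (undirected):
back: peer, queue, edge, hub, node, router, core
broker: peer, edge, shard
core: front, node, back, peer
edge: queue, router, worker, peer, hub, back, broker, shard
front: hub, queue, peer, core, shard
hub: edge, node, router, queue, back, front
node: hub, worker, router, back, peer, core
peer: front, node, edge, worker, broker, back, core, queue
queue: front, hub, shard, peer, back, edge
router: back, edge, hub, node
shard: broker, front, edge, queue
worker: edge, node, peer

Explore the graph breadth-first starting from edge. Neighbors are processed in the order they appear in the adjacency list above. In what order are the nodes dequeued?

edge -> queue -> router -> worker -> peer -> hub -> back -> broker -> shard -> front -> node -> core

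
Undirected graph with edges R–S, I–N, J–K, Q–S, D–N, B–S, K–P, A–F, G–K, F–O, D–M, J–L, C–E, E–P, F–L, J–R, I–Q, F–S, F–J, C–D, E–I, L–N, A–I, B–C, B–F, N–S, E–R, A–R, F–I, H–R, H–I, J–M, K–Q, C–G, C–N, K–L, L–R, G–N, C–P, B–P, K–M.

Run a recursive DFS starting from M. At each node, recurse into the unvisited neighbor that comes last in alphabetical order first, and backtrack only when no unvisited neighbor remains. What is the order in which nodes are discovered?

M, K, Q, S, R, L, N, I, H, F, O, J, B, P, E, C, G, D, A

Visit M
M → K
K → Q
Q → S
S → R
R → L
L → N
N → I
I → H
I → F
F → O
F → J
F → B
B → P
P → E
E → C
C → G
C → D
F → A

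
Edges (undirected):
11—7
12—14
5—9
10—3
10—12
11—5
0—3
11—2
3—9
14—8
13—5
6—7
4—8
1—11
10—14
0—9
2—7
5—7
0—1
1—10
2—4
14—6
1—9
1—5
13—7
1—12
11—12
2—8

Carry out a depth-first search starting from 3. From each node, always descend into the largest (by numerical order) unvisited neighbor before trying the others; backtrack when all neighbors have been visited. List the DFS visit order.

3 → 10 → 14 → 12 → 11 → 7 → 13 → 5 → 9 → 1 → 0 → 6 → 2 → 8 → 4

Visit 3
3 → 10
10 → 14
14 → 12
12 → 11
11 → 7
7 → 13
13 → 5
5 → 9
9 → 1
1 → 0
7 → 6
7 → 2
2 → 8
8 → 4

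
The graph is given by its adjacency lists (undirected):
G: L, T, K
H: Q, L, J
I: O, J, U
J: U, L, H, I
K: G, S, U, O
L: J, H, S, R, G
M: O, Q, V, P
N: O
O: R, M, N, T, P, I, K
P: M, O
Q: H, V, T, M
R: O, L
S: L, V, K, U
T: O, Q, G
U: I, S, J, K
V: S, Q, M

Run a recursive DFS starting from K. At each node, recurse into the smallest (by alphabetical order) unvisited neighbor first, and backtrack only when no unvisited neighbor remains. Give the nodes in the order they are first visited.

K G L H J I O M P Q T V S U N R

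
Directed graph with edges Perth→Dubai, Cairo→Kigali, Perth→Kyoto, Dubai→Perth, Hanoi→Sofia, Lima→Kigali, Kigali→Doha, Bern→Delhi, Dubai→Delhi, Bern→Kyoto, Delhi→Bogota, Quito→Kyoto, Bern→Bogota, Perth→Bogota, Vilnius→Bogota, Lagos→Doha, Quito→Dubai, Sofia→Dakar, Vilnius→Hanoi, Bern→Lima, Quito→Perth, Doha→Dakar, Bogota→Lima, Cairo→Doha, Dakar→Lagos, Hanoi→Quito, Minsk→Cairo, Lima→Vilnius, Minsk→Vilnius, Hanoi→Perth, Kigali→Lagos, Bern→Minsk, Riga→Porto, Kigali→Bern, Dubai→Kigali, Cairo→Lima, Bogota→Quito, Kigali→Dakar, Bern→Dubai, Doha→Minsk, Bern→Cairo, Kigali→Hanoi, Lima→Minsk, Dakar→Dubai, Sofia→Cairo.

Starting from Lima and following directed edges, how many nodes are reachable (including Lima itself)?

BFS from Lima visits: Lima, Kigali, Minsk, Vilnius, Bern, Dakar, Doha, Hanoi, Lagos, Cairo, Bogota, Delhi, Dubai, Kyoto, Perth, Quito, Sofia
Reachable nodes: 17 of 19 total.

17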